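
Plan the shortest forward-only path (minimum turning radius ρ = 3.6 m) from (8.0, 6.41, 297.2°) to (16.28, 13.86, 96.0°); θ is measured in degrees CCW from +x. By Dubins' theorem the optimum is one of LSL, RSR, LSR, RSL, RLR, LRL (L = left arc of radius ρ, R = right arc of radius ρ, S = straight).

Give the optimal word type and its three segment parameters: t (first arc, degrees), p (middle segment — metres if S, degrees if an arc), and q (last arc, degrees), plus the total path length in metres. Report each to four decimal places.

LSL: t = 137.3739°, p = 5.6310 m, q = 21.4261°, L = 15.6087 m

Let ψ = atan2(Δy, Δx) = atan2(7.45, 8.28) = 41.9796° be the start→goal bearing.
Normalize: d = |goal − start| / ρ = 11.138263/3.6 = 3.093962, α = (θ_start − ψ) mod 360° = 255.2204° = 4.454437 rad, β = (θ_goal − ψ) mod 360° = 54.0204° = 0.942834 rad.
Common terms: sin α = -0.966914, cos α = -0.255101, sin β = 0.809227, cos β = 0.587497, cos(α−β) = -0.932324, d² = 9.572600. Work in radians in the unit-radius frame; every candidate has L = ρ·(t + p + q).
LSL: p² = 2 + d² − 2cos(α−β) + 2d(sin α − sin β) = 2.446623; p = √p² = 1.564168; φ = atan2(cos β − cos α, d + sin α − sin β) = 0.568878 rad; t = (φ − α) mod 2π = 2.397627 rad, q = (β − φ) mod 2π = 0.373956 rad → L = 3.6·(2.397627 + 1.564168 + 0.373956) = 3.6·4.335751 = 15.608704 m
RSR: p² = 2 + d² − 2cos(α−β) + 2d(sin β − sin α) = 24.427873; p = √p² = 4.942456; φ = atan2(cos α − cos β, d − sin α + sin β) = -0.171318 rad; t = (α − φ) mod 2π = 4.625755 rad, q = (φ − β) mod 2π = 5.169033 rad → L = 3.6·(4.625755 + 4.942456 + 5.169033) = 3.6·14.737244 = 53.054078 m
LSR: p² = d² − 2 + 2cos(α−β) + 2d(sin α + sin β) = 4.732192; p = √p² = 2.175360; φ = atan2(−cos α − cos β, d + sin α + sin β) − atan2(−2, p) = 0.630701 rad; t = (φ − α) mod 2π = 2.459449 rad, q = (φ − β) mod 2π = 5.971051 rad → L = 3.6·(2.459449 + 2.175360 + 5.971051) = 3.6·10.605861 = 38.181099 m
RSL: p² = d² − 2 + 2cos(α−β) − 2d(sin α + sin β) = 6.683713; p = √p² = 2.585288; φ = atan2(cos α + cos β, d − sin α − sin β) − atan2(2, p) = -0.556570 rad; t = (α − φ) mod 2π = 5.011007 rad, q = (β − φ) mod 2π = 1.499405 rad → L = 3.6·(5.011007 + 2.585288 + 1.499405) = 3.6·9.095699 = 32.744518 m
RLR: c = (6 − d² + 2cos(α−β) + 2d(sin α − sin β))/8 = -2.053484, |c| > 1 → infeasible
LRL: c = (6 − d² + 2cos(α−β) − 2d(sin α − sin β))/8 = 0.694172; p = 2π − arccos c = 5.479658 rad; φ = atan2(cos β − cos α, d + sin α − sin β) = 0.568878 rad; t = (φ − α + p/2) mod 2π = 5.137456 rad, q = (β − α − t + p) mod 2π = 3.113785 rad → L = 3.6·(5.137456 + 5.479658 + 3.113785) = 3.6·13.730899 = 49.431237 m
Shortest: LSL with L = 15.608704 m ≈ 15.6087 m
Convert LSL to answer units (arcs ×180/π): t = 2.397627·180/π = 137.3739°, p = ρ·p = 3.6·1.564168 = 5.6310 m, q = 0.373956·180/π = 21.4261°, L = 15.6087 m.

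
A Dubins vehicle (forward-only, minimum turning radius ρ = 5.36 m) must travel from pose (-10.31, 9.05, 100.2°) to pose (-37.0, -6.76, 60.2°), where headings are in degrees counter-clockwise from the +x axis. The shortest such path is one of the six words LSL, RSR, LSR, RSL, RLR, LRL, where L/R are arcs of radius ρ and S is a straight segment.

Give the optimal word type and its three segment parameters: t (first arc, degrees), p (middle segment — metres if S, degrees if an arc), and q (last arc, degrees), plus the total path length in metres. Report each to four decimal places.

LSR: t = 152.3056°, p = 21.7533 m, q = 192.3056°, L = 53.9916 m

Let ψ = atan2(Δy, Δx) = atan2(-15.81, -26.69) = -149.3593° be the start→goal bearing.
Normalize: d = |goal − start| / ρ = 31.021157/5.36 = 5.787529, α = (θ_start − ψ) mod 360° = 249.5593° = 4.355632 rad, β = (θ_goal − ψ) mod 360° = 209.5593° = 3.657500 rad.
Common terms: sin α = -0.937034, cos α = -0.349237, sin β = -0.493325, cos β = -0.869845, cos(α−β) = 0.766044, d² = 33.495496. Work in radians in the unit-radius frame; every candidate has L = ρ·(t + p + q).
LSL: p² = 2 + d² − 2cos(α−β) + 2d(sin α − sin β) = 28.827441; p = √p² = 5.369119; φ = atan2(cos β − cos α, d + sin α − sin β) = -0.097116 rad; t = (φ − α) mod 2π = 1.830437 rad, q = (β − φ) mod 2π = 3.754616 rad → L = 5.36·(1.830437 + 5.369119 + 3.754616) = 5.36·10.954173 = 58.714366 m
RSR: p² = 2 + d² − 2cos(α−β) + 2d(sin β − sin α) = 39.099373; p = √p² = 6.252949; φ = atan2(cos α − cos β, d − sin α + sin β) = 0.083355 rad; t = (α − φ) mod 2π = 4.272278 rad, q = (φ − β) mod 2π = 2.709039 rad → L = 5.36·(4.272278 + 6.252949 + 2.709039) = 5.36·13.234266 = 70.935667 m
LSR: p² = d² − 2 + 2cos(α−β) + 2d(sin α + sin β) = 16.471095; p = √p² = 4.058460; φ = atan2(−cos α − cos β, d + sin α + sin β) − atan2(−2, p) = 0.730681 rad; t = (φ − α) mod 2π = 2.658234 rad, q = (φ − β) mod 2π = 3.356366 rad → L = 5.36·(2.658234 + 4.058460 + 3.356366) = 5.36·10.073060 = 53.991601 m
RSL: p² = d² − 2 + 2cos(α−β) − 2d(sin α + sin β) = 49.584074; p = √p² = 7.041596; φ = atan2(cos α + cos β, d − sin α − sin β) − atan2(2, p) = -0.444057 rad; t = (α − φ) mod 2π = 4.799689 rad, q = (β − φ) mod 2π = 4.101557 rad → L = 5.36·(4.799689 + 7.041596 + 4.101557) = 5.36·15.942842 = 85.453635 m
RLR: c = (6 − d² + 2cos(α−β) + 2d(sin α − sin β))/8 = -3.887422, |c| > 1 → infeasible
LRL: c = (6 − d² + 2cos(α−β) − 2d(sin α − sin β))/8 = -2.603430, |c| > 1 → infeasible
Shortest: LSR with L = 53.991601 m ≈ 53.9916 m
Convert LSR to answer units (arcs ×180/π): t = 2.658234·180/π = 152.3056°, p = ρ·p = 5.36·4.058460 = 21.7533 m, q = 3.356366·180/π = 192.3056°, L = 53.9916 m.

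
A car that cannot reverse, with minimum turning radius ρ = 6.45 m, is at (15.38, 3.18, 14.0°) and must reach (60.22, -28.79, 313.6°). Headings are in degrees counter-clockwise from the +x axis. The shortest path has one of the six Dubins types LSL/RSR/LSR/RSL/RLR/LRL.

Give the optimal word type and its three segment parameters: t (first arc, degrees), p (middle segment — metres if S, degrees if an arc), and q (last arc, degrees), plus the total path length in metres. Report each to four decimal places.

Let ψ = atan2(Δy, Δx) = atan2(-31.97, 44.84) = -35.4881° be the start→goal bearing.
Normalize: d = |goal − start| / ρ = 55.070015/6.45 = 8.537987, α = (θ_start − ψ) mod 360° = 49.4881° = 0.863730 rad, β = (θ_goal − ψ) mod 360° = 349.0881° = 6.092737 rad.
Common terms: sin α = 0.760271, cos α = 0.649606, sin β = -0.189300, cos β = 0.981919, cos(α−β) = 0.493942, d² = 72.897218. Work in radians in the unit-radius frame; every candidate has L = ρ·(t + p + q).
LSL: p² = 2 + d² − 2cos(α−β) + 2d(sin α − sin β) = 90.124175; p = √p² = 9.493375; φ = atan2(cos β − cos α, d + sin α − sin β) = 0.035012 rad; t = (φ − α) mod 2π = 5.454467 rad, q = (β − φ) mod 2π = 6.057725 rad → L = 6.45·(5.454467 + 9.493375 + 6.057725) = 6.45·21.005567 = 135.485908 m
RSR: p² = 2 + d² − 2cos(α−β) + 2d(sin β − sin α) = 57.694493; p = √p² = 7.595689; φ = atan2(cos α − cos β, d − sin α + sin β) = -0.043764 rad; t = (α − φ) mod 2π = 0.907494 rad, q = (φ − β) mod 2π = 0.146685 rad → L = 6.45·(0.907494 + 7.595689 + 0.146685) = 6.45·8.649868 = 55.791649 m
LSR: p² = d² − 2 + 2cos(α−β) + 2d(sin α + sin β) = 81.634994; p = √p² = 9.035209; φ = atan2(−cos α − cos β, d + sin α + sin β) − atan2(−2, p) = 0.040611 rad; t = (φ − α) mod 2π = 5.460066 rad, q = (φ − β) mod 2π = 0.231059 rad → L = 6.45·(5.460066 + 9.035209 + 0.231059) = 6.45·14.726334 = 94.984854 m
RSL: p² = d² − 2 + 2cos(α−β) − 2d(sin α + sin β) = 62.135209; p = √p² = 7.882589; φ = atan2(cos α + cos β, d − sin α − sin β) − atan2(2, p) = -0.046488 rad; t = (α − φ) mod 2π = 0.910218 rad, q = (β − φ) mod 2π = 6.139225 rad → L = 6.45·(0.910218 + 7.882589 + 6.139225) = 6.45·14.932032 = 96.311604 m
RLR: c = (6 − d² + 2cos(α−β) + 2d(sin α − sin β))/8 = -6.211812, |c| > 1 → infeasible
LRL: c = (6 − d² + 2cos(α−β) − 2d(sin α − sin β))/8 = -10.265522, |c| > 1 → infeasible
Shortest: RSR with L = 55.791649 m ≈ 55.7916 m
Convert RSR to answer units (arcs ×180/π): t = 0.907494·180/π = 51.9956°, p = ρ·p = 6.45·7.595689 = 48.9922 m, q = 0.146685·180/π = 8.4044°, L = 55.7916 m.

RSR: t = 51.9956°, p = 48.9922 m, q = 8.4044°, L = 55.7916 m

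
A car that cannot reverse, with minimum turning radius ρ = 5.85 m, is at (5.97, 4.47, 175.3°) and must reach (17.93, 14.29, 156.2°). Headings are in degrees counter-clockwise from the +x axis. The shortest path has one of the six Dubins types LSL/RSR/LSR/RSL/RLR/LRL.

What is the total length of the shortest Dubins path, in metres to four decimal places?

49.2156 m

Let ψ = atan2(Δy, Δx) = atan2(9.82, 11.96) = 39.3884° be the start→goal bearing.
Normalize: d = |goal − start| / ρ = 15.474947/5.85 = 2.645290, α = (θ_start − ψ) mod 360° = 135.9116° = 2.372105 rad, β = (θ_goal − ψ) mod 360° = 116.8116° = 2.038747 rad.
Common terms: sin α = 0.695767, cos α = -0.718267, sin β = 0.892495, cos β = -0.451058, cos(α−β) = 0.944949, d² = 6.997560. Work in radians in the unit-radius frame; every candidate has L = ρ·(t + p + q).
LSL: p² = 2 + d² − 2cos(α−β) + 2d(sin α − sin β) = 6.066862; p = √p² = 2.463100; φ = atan2(cos β − cos α, d + sin α − sin β) = 0.108699 rad; t = (φ − α) mod 2π = 4.019779 rad, q = (β − φ) mod 2π = 1.930048 rad → L = 5.85·(4.019779 + 2.463100 + 1.930048) = 5.85·8.412927 = 49.215625 m
RSR: p² = 2 + d² − 2cos(α−β) + 2d(sin β − sin α) = 8.148463; p = √p² = 2.854551; φ = atan2(cos α − cos β, d − sin α + sin β) = -0.093745 rad; t = (α − φ) mod 2π = 2.465850 rad, q = (φ − β) mod 2π = 4.150693 rad → L = 5.85·(2.465850 + 2.854551 + 4.150693) = 5.85·9.471094 = 55.405903 m
LSR: p² = d² − 2 + 2cos(α−β) + 2d(sin α + sin β) = 15.290285; p = √p² = 3.910279; φ = atan2(−cos α − cos β, d + sin α + sin β) − atan2(−2, p) = 0.742269 rad; t = (φ − α) mod 2π = 4.653349 rad, q = (φ − β) mod 2π = 4.986707 rad → L = 5.85·(4.653349 + 3.910279 + 4.986707) = 5.85·13.550336 = 79.269465 m
RSL: p² = d² − 2 + 2cos(α−β) − 2d(sin α + sin β) = -1.515369 < 0 → infeasible
RLR: c = (6 − d² + 2cos(α−β) + 2d(sin α − sin β))/8 = -0.018558; p = 2π − arccos c = 4.693830 rad; φ = atan2(cos α − cos β, d − sin α + sin β) = -0.093745 rad; t = (α − φ + p/2) mod 2π = 4.812765 rad, q = (α − β − t + p) mod 2π = 0.214423 rad → L = 5.85·(4.812765 + 4.693830 + 0.214423) = 5.85·9.721018 = 56.867955 m
LRL: c = (6 − d² + 2cos(α−β) − 2d(sin α − sin β))/8 = 0.241642; p = 2π − arccos c = 4.956447 rad; φ = atan2(cos β − cos α, d + sin α − sin β) = 0.108699 rad; t = (φ − α + p/2) mod 2π = 0.214817 rad, q = (β − α − t + p) mod 2π = 4.408272 rad → L = 5.85·(0.214817 + 4.956447 + 4.408272) = 5.85·9.579536 = 56.040285 m
Shortest: LSL with L = 49.215625 m ≈ 49.2156 m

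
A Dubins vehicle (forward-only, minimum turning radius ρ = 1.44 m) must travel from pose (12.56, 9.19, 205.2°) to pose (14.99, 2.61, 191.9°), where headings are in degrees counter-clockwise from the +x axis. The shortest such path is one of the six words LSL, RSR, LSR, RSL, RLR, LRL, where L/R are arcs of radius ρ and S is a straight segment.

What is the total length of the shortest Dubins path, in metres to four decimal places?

9.8710 m

Let ψ = atan2(Δy, Δx) = atan2(-6.58, 2.43) = -69.7308° be the start→goal bearing.
Normalize: d = |goal − start| / ρ = 7.014364/1.44 = 4.871086, α = (θ_start − ψ) mod 360° = 274.9308° = 4.798447 rad, β = (θ_goal − ψ) mod 360° = 261.6308° = 4.566318 rad.
Common terms: sin α = -0.996299, cos α = 0.085952, sin β = -0.989351, cos β = -0.145552, cos(α−β) = 0.973179, d² = 23.727479. Work in radians in the unit-radius frame; every candidate has L = ρ·(t + p + q).
LSL: p² = 2 + d² − 2cos(α−β) + 2d(sin α − sin β) = 23.713426; p = √p² = 4.869643; φ = atan2(cos β − cos α, d + sin α − sin β) = -0.047558 rad; t = (φ − α) mod 2π = 1.437180 rad, q = (β − φ) mod 2π = 4.613876 rad → L = 1.44·(1.437180 + 4.869643 + 4.613876) = 1.44·10.920700 = 15.725808 m
RSR: p² = 2 + d² − 2cos(α−β) + 2d(sin β − sin α) = 23.848816; p = √p² = 4.883525; φ = atan2(cos α − cos β, d − sin α + sin β) = 0.047423 rad; t = (α − φ) mod 2π = 4.751024 rad, q = (φ − β) mod 2π = 1.764290 rad → L = 1.44·(4.751024 + 4.883525 + 1.764290) = 1.44·11.398839 = 16.414328 m
LSR: p² = d² − 2 + 2cos(α−β) + 2d(sin α + sin β) = 4.329294; p = √p² = 2.080695; φ = atan2(−cos α − cos β, d + sin α + sin β) − atan2(−2, p) = 0.786278 rad; t = (φ − α) mod 2π = 2.271017 rad, q = (φ − β) mod 2π = 2.503145 rad → L = 1.44·(2.271017 + 2.080695 + 2.503145) = 1.44·6.854857 = 9.870994 m
RSL: p² = d² − 2 + 2cos(α−β) − 2d(sin α + sin β) = 43.018380; p = √p² = 6.558840; φ = atan2(cos α + cos β, d − sin α − sin β) − atan2(2, p) = -0.304667 rad; t = (α − φ) mod 2π = 5.103114 rad, q = (β − φ) mod 2π = 4.870986 rad → L = 1.44·(5.103114 + 6.558840 + 4.870986) = 1.44·16.532940 = 23.807433 m
RLR: c = (6 − d² + 2cos(α−β) + 2d(sin α − sin β))/8 = -1.981102, |c| > 1 → infeasible
LRL: c = (6 − d² + 2cos(α−β) − 2d(sin α − sin β))/8 = -1.964178, |c| > 1 → infeasible
Shortest: LSR with L = 9.870994 m ≈ 9.8710 m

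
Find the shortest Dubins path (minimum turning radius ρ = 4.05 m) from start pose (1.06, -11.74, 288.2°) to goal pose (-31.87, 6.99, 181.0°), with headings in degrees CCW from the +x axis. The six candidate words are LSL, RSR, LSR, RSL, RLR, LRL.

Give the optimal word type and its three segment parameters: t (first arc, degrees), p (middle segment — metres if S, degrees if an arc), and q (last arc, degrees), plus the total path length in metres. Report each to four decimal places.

RSL: t = 151.1567°, p = 32.0990 m, q = 43.9567°, L = 45.8907 m

Let ψ = atan2(Δy, Δx) = atan2(18.73, -32.93) = 150.3695° be the start→goal bearing.
Normalize: d = |goal − start| / ρ = 37.884005/4.05 = 9.354075, α = (θ_start − ψ) mod 360° = 137.8305° = 2.405595 rad, β = (θ_goal − ψ) mod 360° = 30.6305° = 0.534602 rad.
Common terms: sin α = 0.671327, cos α = -0.741161, sin β = 0.509499, cos β = 0.860471, cos(α−β) = -0.295708, d² = 87.498723. Work in radians in the unit-radius frame; every candidate has L = ρ·(t + p + q).
LSL: p² = 2 + d² − 2cos(α−β) + 2d(sin α − sin β) = 93.117641; p = √p² = 9.649748; φ = atan2(cos β − cos α, d + sin α − sin β) = 0.166748 rad; t = (φ − α) mod 2π = 4.044338 rad, q = (β − φ) mod 2π = 0.367854 rad → L = 4.05·(4.044338 + 9.649748 + 0.367854) = 4.05·14.061941 = 56.950859 m
RSR: p² = 2 + d² − 2cos(α−β) + 2d(sin β − sin α) = 87.062637; p = √p² = 9.330736; φ = atan2(cos α − cos β, d − sin α + sin β) = -0.172506 rad; t = (α − φ) mod 2π = 2.578101 rad, q = (φ − β) mod 2π = 5.576077 rad → L = 4.05·(2.578101 + 9.330736 + 5.576077) = 4.05·17.484914 = 70.813903 m
LSR: p² = d² − 2 + 2cos(α−β) + 2d(sin α + sin β) = 106.998369; p = √p² = 10.344002; φ = atan2(−cos α − cos β, d + sin α + sin β) − atan2(−2, p) = 0.179667 rad; t = (φ − α) mod 2π = 4.057257 rad, q = (φ − β) mod 2π = 5.928250 rad → L = 4.05·(4.057257 + 10.344002 + 5.928250) = 4.05·20.329509 = 82.334513 m
RSL: p² = d² − 2 + 2cos(α−β) − 2d(sin α + sin β) = 62.816244; p = √p² = 7.925670; φ = atan2(cos α + cos β, d − sin α − sin β) − atan2(2, p) = -0.232588 rad; t = (α − φ) mod 2π = 2.638183 rad, q = (β − φ) mod 2π = 0.767190 rad → L = 4.05·(2.638183 + 7.925670 + 0.767190) = 4.05·11.331042 = 45.890722 m
RLR: c = (6 − d² + 2cos(α−β) + 2d(sin α − sin β))/8 = -9.882830, |c| > 1 → infeasible
LRL: c = (6 − d² + 2cos(α−β) − 2d(sin α − sin β))/8 = -10.639705, |c| > 1 → infeasible
Shortest: RSL with L = 45.890722 m ≈ 45.8907 m
Convert RSL to answer units (arcs ×180/π): t = 2.638183·180/π = 151.1567°, p = ρ·p = 4.05·7.925670 = 32.0990 m, q = 0.767190·180/π = 43.9567°, L = 45.8907 m.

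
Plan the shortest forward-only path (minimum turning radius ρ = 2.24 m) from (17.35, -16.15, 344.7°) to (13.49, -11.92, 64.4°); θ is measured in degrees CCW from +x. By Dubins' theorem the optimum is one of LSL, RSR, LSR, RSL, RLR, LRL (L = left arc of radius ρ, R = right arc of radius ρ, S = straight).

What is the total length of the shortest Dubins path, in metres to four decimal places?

16.5231 m

Let ψ = atan2(Δy, Δx) = atan2(4.23, -3.86) = 132.3814° be the start→goal bearing.
Normalize: d = |goal − start| / ρ = 5.726474/2.24 = 2.556461, α = (θ_start − ψ) mod 360° = 212.3186° = 3.705659 rad, β = (θ_goal − ψ) mod 360° = 292.0186° = 5.096686 rad.
Common terms: sin α = -0.534627, cos α = -0.845088, sin β = -0.927062, cos β = 0.374908, cos(α−β) = 0.178802, d² = 6.535495. Work in radians in the unit-radius frame; every candidate has L = ρ·(t + p + q).
LSL: p² = 2 + d² − 2cos(α−β) + 2d(sin α − sin β) = 10.184380; p = √p² = 3.191298; φ = atan2(cos β − cos α, d + sin α − sin β) = 0.392272 rad; t = (φ − α) mod 2π = 2.969798 rad, q = (β − φ) mod 2π = 4.704415 rad → L = 2.24·(2.969798 + 3.191298 + 4.704415) = 2.24·10.865510 = 24.338743 m
RSR: p² = 2 + d² − 2cos(α−β) + 2d(sin β − sin α) = 6.171401; p = √p² = 2.484230; φ = atan2(cos α − cos β, d − sin α + sin β) = -0.513348 rad; t = (α − φ) mod 2π = 4.219007 rad, q = (φ − β) mod 2π = 0.673151 rad → L = 2.24·(4.219007 + 2.484230 + 0.673151) = 2.24·7.376388 = 16.523110 m
LSR: p² = d² − 2 + 2cos(α−β) + 2d(sin α + sin β) = -2.580404 < 0 → infeasible
RSL: p² = d² − 2 + 2cos(α−β) − 2d(sin α + sin β) = 12.366603; p = √p² = 3.516618; φ = atan2(cos α + cos β, d − sin α − sin β) − atan2(2, p) = -0.633592 rad; t = (α − φ) mod 2π = 4.339252 rad, q = (β − φ) mod 2π = 5.730279 rad → L = 2.24·(4.339252 + 3.516618 + 5.730279) = 2.24·13.586149 = 30.432973 m
RLR: c = (6 − d² + 2cos(α−β) + 2d(sin α − sin β))/8 = 0.228575; p = 2π − arccos c = 4.943003 rad; φ = atan2(cos α − cos β, d − sin α + sin β) = -0.513348 rad; t = (α − φ + p/2) mod 2π = 0.407323 rad, q = (α − β − t + p) mod 2π = 3.144652 rad → L = 2.24·(0.407323 + 4.943003 + 3.144652) = 2.24·8.494978 = 19.028750 m
LRL: c = (6 − d² + 2cos(α−β) − 2d(sin α − sin β))/8 = -0.273048; p = 2π − arccos c = 4.435829 rad; φ = atan2(cos β − cos α, d + sin α − sin β) = 0.392272 rad; t = (φ − α + p/2) mod 2π = 5.187713 rad, q = (β − α − t + p) mod 2π = 0.639144 rad → L = 2.24·(5.187713 + 4.435829 + 0.639144) = 2.24·10.262686 = 22.988417 m
Shortest: RSR with L = 16.523110 m ≈ 16.5231 m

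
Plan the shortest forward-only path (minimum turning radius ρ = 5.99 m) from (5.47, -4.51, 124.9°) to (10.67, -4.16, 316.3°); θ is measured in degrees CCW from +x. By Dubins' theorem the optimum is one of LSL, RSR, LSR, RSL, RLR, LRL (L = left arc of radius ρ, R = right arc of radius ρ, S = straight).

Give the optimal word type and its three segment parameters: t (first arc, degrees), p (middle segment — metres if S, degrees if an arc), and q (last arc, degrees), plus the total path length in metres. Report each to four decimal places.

Let ψ = atan2(Δy, Δx) = atan2(0.35, 5.20) = 3.8506° be the start→goal bearing.
Normalize: d = |goal − start| / ρ = 5.211766/5.99 = 0.870078, α = (θ_start − ψ) mod 360° = 121.0494° = 2.112710 rad, β = (θ_goal − ψ) mod 360° = 312.4494° = 5.453270 rad.
Common terms: sin α = 0.856723, cos α = -0.515776, sin β = -0.737874, cos β = 0.674938, cos(α−β) = -0.980271, d² = 0.757035. Work in radians in the unit-radius frame; every candidate has L = ρ·(t + p + q).
LSL: p² = 2 + d² − 2cos(α−β) + 2d(sin α − sin β) = 7.492425; p = √p² = 2.737229; φ = atan2(cos β − cos α, d + sin α − sin β) = 0.450046 rad; t = (φ − α) mod 2π = 4.620522 rad, q = (β − φ) mod 2π = 5.003224 rad → L = 5.99·(4.620522 + 2.737229 + 5.003224) = 5.99·12.360975 = 74.042240 m
RSR: p² = 2 + d² − 2cos(α−β) + 2d(sin β − sin α) = 1.942730; p = √p² = 1.393819; φ = atan2(cos α − cos β, d − sin α + sin β) = -2.117424 rad; t = (α − φ) mod 2π = 4.230134 rad, q = (φ − β) mod 2π = 4.995677 rad → L = 5.99·(4.230134 + 1.393819 + 4.995677) = 5.99·10.619629 = 63.611578 m
LSR: p² = d² − 2 + 2cos(α−β) + 2d(sin α + sin β) = -2.996691 < 0 → infeasible
RSL: p² = d² − 2 + 2cos(α−β) − 2d(sin α + sin β) = -3.410323 < 0 → infeasible
RLR: c = (6 − d² + 2cos(α−β) + 2d(sin α − sin β))/8 = 0.757159; p = 2π − arccos c = 5.571341 rad; φ = atan2(cos α − cos β, d − sin α + sin β) = -2.117424 rad; t = (α − φ + p/2) mod 2π = 0.732619 rad, q = (α − β − t + p) mod 2π = 1.498162 rad → L = 5.99·(0.732619 + 5.571341 + 1.498162) = 5.99·7.802123 = 46.734715 m
LRL: c = (6 − d² + 2cos(α−β) − 2d(sin α − sin β))/8 = 0.063447; p = 2π − arccos c = 4.775879 rad; φ = atan2(cos β − cos α, d + sin α − sin β) = 0.450046 rad; t = (φ − α + p/2) mod 2π = 0.725276 rad, q = (β − α − t + p) mod 2π = 1.107978 rad → L = 5.99·(0.725276 + 4.775879 + 1.107978) = 5.99·6.609132 = 39.588700 m
Shortest: LRL with L = 39.588700 m ≈ 39.5887 m
Convert LRL to answer units (arcs ×180/π): t = 0.725276·180/π = 41.5552°, p = 4.775879·180/π = 273.6377°, q = 1.107978·180/π = 63.4824°, L = 39.5887 m.

LRL: t = 41.5552°, p = 273.6377°, q = 63.4824°, L = 39.5887 m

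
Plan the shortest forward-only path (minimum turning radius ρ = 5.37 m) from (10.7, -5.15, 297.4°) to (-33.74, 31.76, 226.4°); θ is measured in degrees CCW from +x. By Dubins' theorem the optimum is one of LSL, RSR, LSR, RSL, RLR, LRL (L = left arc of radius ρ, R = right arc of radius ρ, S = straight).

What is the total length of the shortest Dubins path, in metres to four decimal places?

Let ψ = atan2(Δy, Δx) = atan2(36.91, -44.44) = 140.2884° be the start→goal bearing.
Normalize: d = |goal − start| / ρ = 57.769038/5.37 = 10.757735, α = (θ_start − ψ) mod 360° = 157.1116° = 2.742115 rad, β = (θ_goal − ψ) mod 360° = 86.1116° = 1.502931 rad.
Common terms: sin α = 0.388937, cos α = -0.921264, sin β = 0.997698, cos β = 0.067813, cos(α−β) = 0.325568, d² = 115.728865. Work in radians in the unit-radius frame; every candidate has L = ρ·(t + p + q).
LSL: p² = 2 + d² − 2cos(α−β) + 2d(sin α − sin β) = 103.979958; p = √p² = 10.197056; φ = atan2(cos β − cos α, d + sin α − sin β) = 0.097149 rad; t = (φ − α) mod 2π = 3.638220 rad, q = (β − φ) mod 2π = 1.405782 rad → L = 5.37·(3.638220 + 10.197056 + 1.405782) = 5.37·15.241058 = 81.844481 m
RSR: p² = 2 + d² − 2cos(α−β) + 2d(sin β − sin α) = 130.175499; p = √p² = 11.409448; φ = atan2(cos α − cos β, d − sin α + sin β) = -0.086798 rad; t = (α − φ) mod 2π = 2.828913 rad, q = (φ − β) mod 2π = 4.693456 rad → L = 5.37·(2.828913 + 11.409448 + 4.693456) = 5.37·18.931817 = 101.663857 m
LSR: p² = d² − 2 + 2cos(α−β) + 2d(sin α + sin β) = 144.214115; p = √p² = 12.008918; φ = atan2(−cos α − cos β, d + sin α + sin β) − atan2(−2, p) = 0.235188 rad; t = (φ − α) mod 2π = 3.776259 rad, q = (φ − β) mod 2π = 5.015443 rad → L = 5.37·(3.776259 + 12.008918 + 5.015443) = 5.37·20.800620 = 111.699328 m
RSL: p² = d² − 2 + 2cos(α−β) − 2d(sin α + sin β) = 84.545887; p = √p² = 9.194884; φ = atan2(cos α + cos β, d − sin α − sin β) − atan2(2, p) = -0.304998 rad; t = (α − φ) mod 2π = 3.047113 rad, q = (β − φ) mod 2π = 1.807929 rad → L = 5.37·(3.047113 + 9.194884 + 1.807929) = 5.37·14.049926 = 75.448102 m
RLR: c = (6 − d² + 2cos(α−β) + 2d(sin α − sin β))/8 = -15.271937, |c| > 1 → infeasible
LRL: c = (6 − d² + 2cos(α−β) − 2d(sin α − sin β))/8 = -11.997495, |c| > 1 → infeasible
Shortest: RSL with L = 75.448102 m ≈ 75.4481 m

75.4481 m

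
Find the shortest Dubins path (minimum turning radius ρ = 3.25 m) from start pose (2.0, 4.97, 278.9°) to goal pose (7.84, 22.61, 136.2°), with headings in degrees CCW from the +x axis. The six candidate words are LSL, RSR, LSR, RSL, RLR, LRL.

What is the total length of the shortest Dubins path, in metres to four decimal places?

27.1223 m

Let ψ = atan2(Δy, Δx) = atan2(17.64, 5.84) = 71.6821° be the start→goal bearing.
Normalize: d = |goal − start| / ρ = 18.581582/3.25 = 5.717410, α = (θ_start − ψ) mod 360° = 207.2179° = 3.616635 rad, β = (θ_goal − ψ) mod 360° = 64.5179° = 1.126050 rad.
Common terms: sin α = -0.457376, cos α = -0.889273, sin β = 0.902720, cos β = 0.430228, cos(α−β) = -0.795473, d² = 32.688776. Work in radians in the unit-radius frame; every candidate has L = ρ·(t + p + q).
LSL: p² = 2 + d² − 2cos(α−β) + 2d(sin α − sin β) = 20.727266; p = √p² = 4.552721; φ = atan2(cos β − cos α, d + sin α − sin β) = 0.294046 rad; t = (φ − α) mod 2π = 2.960596 rad, q = (β − φ) mod 2π = 0.832004 rad → L = 3.25·(2.960596 + 4.552721 + 0.832004) = 3.25·8.345321 = 27.122294 m
RSR: p² = 2 + d² − 2cos(α−β) + 2d(sin β − sin α) = 51.832181; p = √p² = 7.199457; φ = atan2(cos α − cos β, d − sin α + sin β) = -0.184320 rad; t = (α − φ) mod 2π = 3.800955 rad, q = (φ − β) mod 2π = 4.972815 rad → L = 3.25·(3.800955 + 7.199457 + 4.972815) = 3.25·15.973227 = 51.912988 m
LSR: p² = d² − 2 + 2cos(α−β) + 2d(sin α + sin β) = 34.190254; p = √p² = 5.847243; φ = atan2(−cos α − cos β, d + sin α + sin β) − atan2(−2, p) = 0.403917 rad; t = (φ − α) mod 2π = 3.070467 rad, q = (φ − β) mod 2π = 5.561052 rad → L = 3.25·(3.070467 + 5.847243 + 5.561052) = 3.25·14.478762 = 47.055977 m
RSL: p² = d² − 2 + 2cos(α−β) − 2d(sin α + sin β) = 24.005405; p = √p² = 4.899531; φ = atan2(cos α + cos β, d − sin α − sin β) − atan2(2, p) = -0.474409 rad; t = (α − φ) mod 2π = 4.091045 rad, q = (β − φ) mod 2π = 1.600460 rad → L = 3.25·(4.091045 + 4.899531 + 1.600460) = 3.25·10.591036 = 34.420866 m
RLR: c = (6 − d² + 2cos(α−β) + 2d(sin α − sin β))/8 = -5.479023, |c| > 1 → infeasible
LRL: c = (6 − d² + 2cos(α−β) − 2d(sin α − sin β))/8 = -1.590908, |c| > 1 → infeasible
Shortest: LSL with L = 27.122294 m ≈ 27.1223 m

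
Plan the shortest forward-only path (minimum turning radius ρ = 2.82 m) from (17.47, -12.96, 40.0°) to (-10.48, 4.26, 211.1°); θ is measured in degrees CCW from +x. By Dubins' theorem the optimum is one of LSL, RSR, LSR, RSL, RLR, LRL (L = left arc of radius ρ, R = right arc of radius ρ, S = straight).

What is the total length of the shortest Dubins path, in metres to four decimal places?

36.1527 m

Let ψ = atan2(Δy, Δx) = atan2(17.22, -27.95) = 148.3628° be the start→goal bearing.
Normalize: d = |goal − start| / ρ = 32.828812/2.82 = 11.641423, α = (θ_start − ψ) mod 360° = 251.6372° = 4.391898 rad, β = (θ_goal − ψ) mod 360° = 62.7372° = 1.094971 rad.
Common terms: sin α = -0.949081, cos α = -0.315032, sin β = 0.888915, cos β = 0.458072, cos(α−β) = -0.987960, d² = 135.522723. Work in radians in the unit-radius frame; every candidate has L = ρ·(t + p + q).
LSL: p² = 2 + d² − 2cos(α−β) + 2d(sin α − sin β) = 96.704866; p = √p² = 9.833863; φ = atan2(cos β − cos α, d + sin α − sin β) = 0.078698 rad; t = (φ − α) mod 2π = 1.969985 rad, q = (β − φ) mod 2π = 1.016273 rad → L = 2.82·(1.969985 + 9.833863 + 1.016273) = 2.82·12.820122 = 36.152743 m
RSR: p² = 2 + d² − 2cos(α−β) + 2d(sin β − sin α) = 182.292419; p = √p² = 13.501571; φ = atan2(cos α − cos β, d − sin α + sin β) = -0.057292 rad; t = (α − φ) mod 2π = 4.449190 rad, q = (φ − β) mod 2π = 5.130922 rad → L = 2.82·(4.449190 + 13.501571 + 5.130922) = 2.82·23.081683 = 65.090347 m
LSR: p² = d² − 2 + 2cos(α−β) + 2d(sin α + sin β) = 130.145971; p = √p² = 11.408154; φ = atan2(−cos α − cos β, d + sin α + sin β) − atan2(−2, p) = 0.161199 rad; t = (φ − α) mod 2π = 2.052486 rad, q = (φ − β) mod 2π = 5.349413 rad → L = 2.82·(2.052486 + 11.408154 + 5.349413) = 2.82·18.810053 = 53.044350 m
RSL: p² = d² − 2 + 2cos(α−β) − 2d(sin α + sin β) = 132.947635; p = √p² = 11.530292; φ = atan2(cos α + cos β, d − sin α − sin β) − atan2(2, p) = -0.159524 rad; t = (α − φ) mod 2π = 4.551422 rad, q = (β − φ) mod 2π = 1.254495 rad → L = 2.82·(4.551422 + 11.530292 + 1.254495) = 2.82·17.336209 = 48.888110 m
RLR: c = (6 − d² + 2cos(α−β) + 2d(sin α − sin β))/8 = -21.786552, |c| > 1 → infeasible
LRL: c = (6 − d² + 2cos(α−β) − 2d(sin α − sin β))/8 = -11.088108, |c| > 1 → infeasible
Shortest: LSL with L = 36.152743 m ≈ 36.1527 m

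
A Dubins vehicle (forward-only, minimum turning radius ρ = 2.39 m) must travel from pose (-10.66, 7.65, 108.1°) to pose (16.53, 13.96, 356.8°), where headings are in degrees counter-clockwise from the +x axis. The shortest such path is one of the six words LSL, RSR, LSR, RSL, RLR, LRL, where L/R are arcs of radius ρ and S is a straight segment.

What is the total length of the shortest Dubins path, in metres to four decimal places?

29.6309 m

Let ψ = atan2(Δy, Δx) = atan2(6.31, 27.19) = 13.0654° be the start→goal bearing.
Normalize: d = |goal − start| / ρ = 27.912581/2.39 = 11.678904, α = (θ_start − ψ) mod 360° = 95.0346° = 1.658667 rad, β = (θ_goal − ψ) mod 360° = 343.7346° = 5.999301 rad.
Common terms: sin α = 0.996142, cos α = -0.087757, sin β = -0.280087, cos β = 0.959975, cos(α−β) = -0.363251, d² = 136.396807. Work in radians in the unit-radius frame; every candidate has L = ρ·(t + p + q).
LSL: p² = 2 + d² − 2cos(α−β) + 2d(sin α − sin β) = 168.933216; p = √p² = 12.997431; φ = atan2(cos β − cos α, d + sin α − sin β) = 0.080698 rad; t = (φ − α) mod 2π = 4.705217 rad, q = (β − φ) mod 2π = 5.918602 rad → L = 2.39·(4.705217 + 12.997431 + 5.918602) = 2.39·23.621250 = 56.454788 m
RSR: p² = 2 + d² − 2cos(α−β) + 2d(sin β − sin α) = 109.313402; p = √p² = 10.455305; φ = atan2(cos α − cos β, d − sin α + sin β) = -0.100379 rad; t = (α − φ) mod 2π = 1.759046 rad, q = (φ − β) mod 2π = 0.183506 rad → L = 2.39·(1.759046 + 10.455305 + 0.183506) = 2.39·12.397856 = 29.630877 m
LSR: p² = d² − 2 + 2cos(α−β) + 2d(sin α + sin β) = 150.395780; p = √p² = 12.263596; φ = atan2(−cos α − cos β, d + sin α + sin β) − atan2(−2, p) = 0.091408 rad; t = (φ − α) mod 2π = 4.715927 rad, q = (φ − β) mod 2π = 0.375293 rad → L = 2.39·(4.715927 + 12.263596 + 0.375293) = 2.39·17.354815 = 41.478008 m
RSL: p² = d² − 2 + 2cos(α−β) − 2d(sin α + sin β) = 116.944829; p = √p² = 10.814103; φ = atan2(cos α + cos β, d − sin α − sin β) − atan2(2, p) = -0.103483 rad; t = (α − φ) mod 2π = 1.762150 rad, q = (β − φ) mod 2π = 6.102784 rad → L = 2.39·(1.762150 + 10.814103 + 6.102784) = 2.39·18.679038 = 44.642900 m
RLR: c = (6 − d² + 2cos(α−β) + 2d(sin α − sin β))/8 = -12.664175, |c| > 1 → infeasible
LRL: c = (6 − d² + 2cos(α−β) − 2d(sin α − sin β))/8 = -20.116652, |c| > 1 → infeasible
Shortest: RSR with L = 29.630877 m ≈ 29.6309 m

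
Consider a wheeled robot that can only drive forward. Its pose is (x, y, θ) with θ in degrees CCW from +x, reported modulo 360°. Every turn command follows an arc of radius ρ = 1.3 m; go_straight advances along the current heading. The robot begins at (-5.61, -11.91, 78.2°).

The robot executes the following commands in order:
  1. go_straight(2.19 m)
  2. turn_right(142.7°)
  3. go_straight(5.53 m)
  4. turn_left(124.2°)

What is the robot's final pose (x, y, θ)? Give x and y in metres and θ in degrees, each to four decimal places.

(1.9602, -14.5600, 59.7000°)

set_pose: (x, y, θ) = (-5.6100, -11.9100, 78.2000°), ρ = 1.3
go_straight(2.19): x += 2.19·cos θ, y += 2.19·sin θ → (-5.1622, -9.7663, 78.2000°)
turn_right(142.7°): centre at ρ to the right, rotate −142.7° → (-2.7163, -9.4725, -64.5000° ≡ 295.5000°)
go_straight(5.53): x += 5.53·cos θ, y += 5.53·sin θ → (-0.3355, -14.4638, 295.5000°)
turn_left(124.2°): centre at ρ to the left, rotate +124.2° → (1.9602, -14.5600, 419.7000° ≡ 59.7000°)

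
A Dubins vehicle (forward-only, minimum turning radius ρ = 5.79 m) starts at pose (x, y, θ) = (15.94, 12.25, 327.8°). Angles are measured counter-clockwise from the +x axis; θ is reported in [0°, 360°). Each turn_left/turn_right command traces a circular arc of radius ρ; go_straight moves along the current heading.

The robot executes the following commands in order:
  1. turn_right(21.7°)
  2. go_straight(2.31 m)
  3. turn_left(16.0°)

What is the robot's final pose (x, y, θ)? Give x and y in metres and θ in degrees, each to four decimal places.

set_pose: (x, y, θ) = (15.9400, 12.2500, 327.8000°), ρ = 5.79
turn_right(21.7°): centre at ρ to the right, rotate −21.7° → (17.5329, 10.7620, 306.1000°)
go_straight(2.31): x += 2.31·cos θ, y += 2.31·sin θ → (18.8940, 8.8955, 306.1000°)
turn_left(16.0°): centre at ρ to the left, rotate +16.0° → (20.0155, 7.7382, 322.1000°)

(20.0155, 7.7382, 322.1000°)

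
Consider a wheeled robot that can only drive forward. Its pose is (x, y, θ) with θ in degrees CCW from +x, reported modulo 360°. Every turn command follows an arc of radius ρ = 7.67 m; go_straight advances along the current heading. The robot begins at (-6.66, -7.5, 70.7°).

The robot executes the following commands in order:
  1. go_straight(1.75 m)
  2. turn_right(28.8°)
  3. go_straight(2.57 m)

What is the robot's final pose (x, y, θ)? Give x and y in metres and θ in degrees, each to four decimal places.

(-2.0520, -0.9582, 41.9000°)

set_pose: (x, y, θ) = (-6.6600, -7.5000, 70.7000°), ρ = 7.67
go_straight(1.75): x += 1.75·cos θ, y += 1.75·sin θ → (-6.0816, -5.8483, 70.7000°)
turn_right(28.8°): centre at ρ to the right, rotate −28.8° → (-3.9649, -2.6745, 41.9000°)
go_straight(2.57): x += 2.57·cos θ, y += 2.57·sin θ → (-2.0520, -0.9582, 41.9000°)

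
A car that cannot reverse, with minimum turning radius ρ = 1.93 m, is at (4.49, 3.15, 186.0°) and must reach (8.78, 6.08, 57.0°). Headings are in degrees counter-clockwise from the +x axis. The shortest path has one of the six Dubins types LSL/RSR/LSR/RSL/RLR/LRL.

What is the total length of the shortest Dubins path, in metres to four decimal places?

Let ψ = atan2(Δy, Δx) = atan2(2.93, 4.29) = 34.3324° be the start→goal bearing.
Normalize: d = |goal − start| / ρ = 5.195094/1.93 = 2.691758, α = (θ_start − ψ) mod 360° = 151.6676° = 2.647098 rad, β = (θ_goal − ψ) mod 360° = 22.6676° = 0.395624 rad.
Common terms: sin α = 0.474587, cos α = -0.880209, sin β = 0.385384, cos β = 0.922756, cos(α−β) = -0.629320, d² = 7.245564. Work in radians in the unit-radius frame; every candidate has L = ρ·(t + p + q).
LSL: p² = 2 + d² − 2cos(α−β) + 2d(sin α − sin β) = 10.984430; p = √p² = 3.314277; φ = atan2(cos β − cos α, d + sin α − sin β) = 0.575196 rad; t = (φ − α) mod 2π = 4.211283 rad, q = (β − φ) mod 2π = 6.103612 rad → L = 1.93·(4.211283 + 3.314277 + 6.103612) = 1.93·13.629173 = 26.304303 m
RSR: p² = 2 + d² − 2cos(α−β) + 2d(sin β − sin α) = 10.023979; p = √p² = 3.166067; φ = atan2(cos α − cos β, d − sin α + sin β) = -0.605855 rad; t = (α − φ) mod 2π = 3.252954 rad, q = (φ − β) mod 2π = 5.281706 rad → L = 1.93·(3.252954 + 3.166067 + 5.281706) = 1.93·11.700727 = 22.582403 m
LSR: p² = d² − 2 + 2cos(α−β) + 2d(sin α + sin β) = 8.616588; p = √p² = 2.935402; φ = atan2(−cos α − cos β, d + sin α + sin β) − atan2(−2, p) = 0.586112 rad; t = (φ − α) mod 2π = 4.222199 rad, q = (φ − β) mod 2π = 0.190488 rad → L = 1.93·(4.222199 + 2.935402 + 0.190488) = 1.93·7.348090 = 14.181813 m
RSL: p² = d² − 2 + 2cos(α−β) − 2d(sin α + sin β) = -0.642742 < 0 → infeasible
RLR: c = (6 − d² + 2cos(α−β) + 2d(sin α − sin β))/8 = -0.252997; p = 2π − arccos c = 4.456612 rad; φ = atan2(cos α − cos β, d − sin α + sin β) = -0.605855 rad; t = (α − φ + p/2) mod 2π = 5.481259 rad, q = (α − β − t + p) mod 2π = 1.226827 rad → L = 1.93·(5.481259 + 4.456612 + 1.226827) = 1.93·11.164698 = 21.547868 m
LRL: c = (6 − d² + 2cos(α−β) − 2d(sin α − sin β))/8 = -0.373054; p = 2π − arccos c = 4.330091 rad; φ = atan2(cos β − cos α, d + sin α − sin β) = 0.575196 rad; t = (φ − α + p/2) mod 2π = 0.093143 rad, q = (β − α − t + p) mod 2π = 1.985473 rad → L = 1.93·(0.093143 + 4.330091 + 1.985473) = 1.93·6.408707 = 12.368804 m
Shortest: LRL with L = 12.368804 m ≈ 12.3688 m

12.3688 m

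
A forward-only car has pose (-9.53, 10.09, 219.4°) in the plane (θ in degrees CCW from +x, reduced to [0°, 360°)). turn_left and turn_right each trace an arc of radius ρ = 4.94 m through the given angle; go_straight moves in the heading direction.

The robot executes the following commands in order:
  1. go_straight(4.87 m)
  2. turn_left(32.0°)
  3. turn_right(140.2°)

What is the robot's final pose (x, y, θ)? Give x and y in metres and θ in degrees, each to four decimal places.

(-24.1273, 4.5465, 111.2000°)

set_pose: (x, y, θ) = (-9.5300, 10.0900, 219.4000°), ρ = 4.94
go_straight(4.87): x += 4.87·cos θ, y += 4.87·sin θ → (-13.2932, 6.9989, 219.4000°)
turn_left(32.0°): centre at ρ to the left, rotate +32.0° → (-14.8396, 4.7572, 251.4000°)
turn_right(140.2°): centre at ρ to the right, rotate −140.2° → (-24.1273, 4.5465, 111.2000°)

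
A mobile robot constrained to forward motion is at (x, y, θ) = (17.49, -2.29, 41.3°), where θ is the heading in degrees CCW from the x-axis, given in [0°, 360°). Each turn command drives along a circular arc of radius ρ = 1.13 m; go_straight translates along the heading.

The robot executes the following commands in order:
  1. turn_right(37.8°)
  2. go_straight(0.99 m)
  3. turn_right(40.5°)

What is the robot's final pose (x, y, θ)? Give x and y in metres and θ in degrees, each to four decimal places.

set_pose: (x, y, θ) = (17.4900, -2.2900, 41.3000°), ρ = 1.13
turn_right(37.8°): centre at ρ to the right, rotate −37.8° → (18.1668, -2.0110, 3.5000°)
go_straight(0.99): x += 0.99·cos θ, y += 0.99·sin θ → (19.1550, -1.9506, 3.5000°)
turn_right(40.5°): centre at ρ to the right, rotate −40.5° → (19.9040, -2.1760, -37.0000° ≡ 323.0000°)

(19.9040, -2.1760, 323.0000°)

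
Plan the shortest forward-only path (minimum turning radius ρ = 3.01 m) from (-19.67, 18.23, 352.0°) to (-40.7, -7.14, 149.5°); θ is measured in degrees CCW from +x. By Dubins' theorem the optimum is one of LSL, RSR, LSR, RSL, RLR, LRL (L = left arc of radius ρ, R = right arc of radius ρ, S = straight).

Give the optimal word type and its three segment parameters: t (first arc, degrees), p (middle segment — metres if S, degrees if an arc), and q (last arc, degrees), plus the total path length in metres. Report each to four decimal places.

RSR: t = 125.9503°, p = 27.4964 m, q = 76.5497°, L = 38.1346 m

Let ψ = atan2(Δy, Δx) = atan2(-25.37, -21.03) = -129.6564° be the start→goal bearing.
Normalize: d = |goal − start| / ρ = 32.952963/3.01 = 10.947828, α = (θ_start − ψ) mod 360° = 121.6564° = 2.123305 rad, β = (θ_goal − ψ) mod 360° = 279.1564° = 4.872199 rad.
Common terms: sin α = 0.851211, cos α = -0.524824, sin β = -0.987258, cos β = 0.159130, cos(α−β) = -0.923880, d² = 119.854946. Work in radians in the unit-radius frame; every candidate has L = ρ·(t + p + q).
LSL: p² = 2 + d² − 2cos(α−β) + 2d(sin α − sin β) = 163.957174; p = √p² = 12.804576; φ = atan2(cos β − cos α, d + sin α − sin β) = 0.053440 rad; t = (φ − α) mod 2π = 4.213321 rad, q = (β − φ) mod 2π = 4.818758 rad → L = 3.01·(4.213321 + 12.804576 + 4.818758) = 3.01·21.836655 = 65.728332 m
RSR: p² = 2 + d² − 2cos(α−β) + 2d(sin β − sin α) = 83.448237; p = √p² = 9.135001; φ = atan2(cos α − cos β, d − sin α + sin β) = -0.074942 rad; t = (α − φ) mod 2π = 2.198247 rad, q = (φ − β) mod 2π = 1.336045 rad → L = 3.01·(2.198247 + 9.135001 + 1.336045) = 3.01·12.669292 = 38.134570 m
LSR: p² = d² − 2 + 2cos(α−β) + 2d(sin α + sin β) = 113.028349; p = √p² = 10.631479; φ = atan2(−cos α − cos β, d + sin α + sin β) − atan2(−2, p) = 0.219758 rad; t = (φ − α) mod 2π = 4.379638 rad, q = (φ − β) mod 2π = 1.630745 rad → L = 3.01·(4.379638 + 10.631479 + 1.630745) = 3.01·16.641862 = 50.092006 m
RSL: p² = d² − 2 + 2cos(α−β) − 2d(sin α + sin β) = 118.986026; p = √p² = 10.908072; φ = atan2(cos α + cos β, d − sin α − sin β) − atan2(2, p) = -0.214318 rad; t = (α − φ) mod 2π = 2.337623 rad, q = (β − φ) mod 2π = 5.086516 rad → L = 3.01·(2.337623 + 10.908072 + 5.086516) = 3.01·18.332211 = 55.179954 m
RLR: c = (6 − d² + 2cos(α−β) + 2d(sin α − sin β))/8 = -9.431030, |c| > 1 → infeasible
LRL: c = (6 − d² + 2cos(α−β) − 2d(sin α − sin β))/8 = -19.494647, |c| > 1 → infeasible
Shortest: RSR with L = 38.134570 m ≈ 38.1346 m
Convert RSR to answer units (arcs ×180/π): t = 2.198247·180/π = 125.9503°, p = ρ·p = 3.01·9.135001 = 27.4964 m, q = 1.336045·180/π = 76.5497°, L = 38.1346 m.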